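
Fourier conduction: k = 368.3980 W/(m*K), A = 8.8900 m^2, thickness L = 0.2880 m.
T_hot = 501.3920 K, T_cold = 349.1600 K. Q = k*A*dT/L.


dT = 152.2320 K
Q = 368.3980 * 8.8900 * 152.2320 / 0.2880 = 1731141.1908 W

1731141.1908 W


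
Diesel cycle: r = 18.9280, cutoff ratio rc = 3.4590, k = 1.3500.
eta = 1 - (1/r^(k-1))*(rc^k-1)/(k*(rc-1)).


r^(k-1) = 2.7989
rc^k = 5.3405
eta = 0.5328 = 53.2843%

53.2843%


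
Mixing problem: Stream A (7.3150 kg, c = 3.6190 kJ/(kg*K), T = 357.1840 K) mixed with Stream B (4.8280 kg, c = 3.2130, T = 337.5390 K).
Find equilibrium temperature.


num = 14691.7545
den = 41.9853
Tf = 349.9257 K

349.9257 K


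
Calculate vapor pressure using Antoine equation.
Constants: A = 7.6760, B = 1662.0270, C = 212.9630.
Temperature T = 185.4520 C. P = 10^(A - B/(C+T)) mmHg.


C+T = 398.4150
B/(C+T) = 4.1716
log10(P) = 7.6760 - 4.1716 = 3.5044
P = 10^3.5044 = 3194.4974 mmHg

3194.4974 mmHg


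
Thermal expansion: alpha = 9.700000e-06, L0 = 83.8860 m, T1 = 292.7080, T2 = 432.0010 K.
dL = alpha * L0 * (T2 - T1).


dT = 139.2930 K
dL = 9.700000e-06 * 83.8860 * 139.2930 = 0.113342 m
L_final = 83.999342 m

dL = 0.113342 m


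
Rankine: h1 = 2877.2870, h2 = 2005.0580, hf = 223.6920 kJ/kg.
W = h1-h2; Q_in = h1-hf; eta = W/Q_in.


W = 872.2290 kJ/kg
Q_in = 2653.5950 kJ/kg
eta = 0.3287 = 32.8697%

eta = 32.8697%


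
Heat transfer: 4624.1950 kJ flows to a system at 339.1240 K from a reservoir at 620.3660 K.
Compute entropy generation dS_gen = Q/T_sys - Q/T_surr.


dS_sys = 4624.1950/339.1240 = 13.6357 kJ/K
dS_surr = -4624.1950/620.3660 = -7.4540 kJ/K
dS_gen = 13.6357 - 7.4540 = 6.1817 kJ/K (irreversible)

dS_gen = 6.1817 kJ/K, irreversible


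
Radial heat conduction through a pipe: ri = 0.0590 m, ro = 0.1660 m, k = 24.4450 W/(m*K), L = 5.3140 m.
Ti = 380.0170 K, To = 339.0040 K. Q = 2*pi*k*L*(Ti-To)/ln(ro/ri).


dT = 41.0130 K
ln(ro/ri) = 1.0345
Q = 2*pi*24.4450*5.3140*41.0130 / 1.0345 = 32359.6153 W

32359.6153 W


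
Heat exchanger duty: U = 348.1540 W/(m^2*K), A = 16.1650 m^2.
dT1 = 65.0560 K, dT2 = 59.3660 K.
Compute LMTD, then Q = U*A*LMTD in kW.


LMTD = 62.1676 K
Q = 348.1540 * 16.1650 * 62.1676 = 349873.6611 W = 349.8737 kW

349.8737 kW


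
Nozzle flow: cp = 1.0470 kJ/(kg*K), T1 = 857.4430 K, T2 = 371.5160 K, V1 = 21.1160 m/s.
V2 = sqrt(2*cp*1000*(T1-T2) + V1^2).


dT = 485.9270 K
2*cp*1000*dT = 1017531.1380
V1^2 = 445.8855
V2 = sqrt(1017977.0235) = 1008.9485 m/s

1008.9485 m/s


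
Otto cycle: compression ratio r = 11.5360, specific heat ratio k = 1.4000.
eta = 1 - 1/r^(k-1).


r^(k-1) = 2.6596
eta = 1 - 1/2.6596 = 0.6240 = 62.4009%

62.4009%


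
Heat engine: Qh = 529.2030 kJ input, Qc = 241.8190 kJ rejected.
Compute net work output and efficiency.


W = 529.2030 - 241.8190 = 287.3840 kJ
eta = 287.3840 / 529.2030 = 0.5431 = 54.3051%

W = 287.3840 kJ, eta = 54.3051%


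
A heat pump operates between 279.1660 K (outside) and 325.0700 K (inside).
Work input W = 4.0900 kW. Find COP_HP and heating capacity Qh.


COP = 325.0700 / 45.9040 = 7.0815
Qh = 7.0815 * 4.0900 = 28.9634 kW

COP = 7.0815, Qh = 28.9634 kW


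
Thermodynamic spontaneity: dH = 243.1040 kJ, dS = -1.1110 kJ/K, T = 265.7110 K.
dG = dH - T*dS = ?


T*dS = 265.7110 * -1.1110 = -295.2049 kJ
dG = 243.1040 + 295.2049 = 538.3089 kJ (non-spontaneous)

dG = 538.3089 kJ, non-spontaneous


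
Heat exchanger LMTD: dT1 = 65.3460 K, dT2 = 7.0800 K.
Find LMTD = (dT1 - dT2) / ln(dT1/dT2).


dT1/dT2 = 9.2297
ln(dT1/dT2) = 2.2224
LMTD = 58.2660 / 2.2224 = 26.2173 K

26.2173 K


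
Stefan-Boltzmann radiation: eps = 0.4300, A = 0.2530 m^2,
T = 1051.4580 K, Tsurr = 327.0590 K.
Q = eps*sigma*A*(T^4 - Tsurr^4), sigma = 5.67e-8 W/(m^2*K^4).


T^4 = 1.2223e+12
Tsurr^4 = 1.1442e+10
Q = 0.4300 * 5.67e-8 * 0.2530 * 1.2108e+12 = 7468.8724 W

7468.8724 W


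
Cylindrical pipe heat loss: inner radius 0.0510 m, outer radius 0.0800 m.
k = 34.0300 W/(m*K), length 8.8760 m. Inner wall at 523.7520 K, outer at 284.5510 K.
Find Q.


dT = 239.2010 K
ln(ro/ri) = 0.4502
Q = 2*pi*34.0300*8.8760*239.2010 / 0.4502 = 1008360.0816 W

1008360.0816 W


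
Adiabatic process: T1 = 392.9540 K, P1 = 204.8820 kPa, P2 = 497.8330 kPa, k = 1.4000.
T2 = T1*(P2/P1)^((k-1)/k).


(k-1)/k = 0.2857
(P2/P1)^exp = 1.2887
T2 = 392.9540 * 1.2887 = 506.4160 K

506.4160 K


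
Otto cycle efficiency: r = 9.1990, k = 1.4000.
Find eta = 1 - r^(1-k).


r^(k-1) = 2.4294
eta = 1 - 1/2.4294 = 0.5884 = 58.8373%

58.8373%


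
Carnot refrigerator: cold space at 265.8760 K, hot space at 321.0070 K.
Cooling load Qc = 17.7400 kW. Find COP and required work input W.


COP = 265.8760 / 55.1310 = 4.8226
W = 17.7400 / 4.8226 = 3.6785 kW

COP = 4.8226, W = 3.6785 kW


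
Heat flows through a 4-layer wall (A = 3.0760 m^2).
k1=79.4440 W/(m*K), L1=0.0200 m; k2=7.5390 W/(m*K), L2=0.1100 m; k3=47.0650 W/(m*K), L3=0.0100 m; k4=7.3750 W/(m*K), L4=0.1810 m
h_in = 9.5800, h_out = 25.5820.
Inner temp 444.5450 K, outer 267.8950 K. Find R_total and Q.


R_conv_in = 1/(9.5800*3.0760) = 0.0339
R_1 = 0.0200/(79.4440*3.0760) = 8.1843e-05
R_2 = 0.1100/(7.5390*3.0760) = 0.0047
R_3 = 0.0100/(47.0650*3.0760) = 6.9074e-05
R_4 = 0.1810/(7.3750*3.0760) = 0.0080
R_conv_out = 1/(25.5820*3.0760) = 0.0127
R_total = 0.0595 K/W
Q = 176.6500 / 0.0595 = 2968.1047 W

R_total = 0.0595 K/W, Q = 2968.1047 W


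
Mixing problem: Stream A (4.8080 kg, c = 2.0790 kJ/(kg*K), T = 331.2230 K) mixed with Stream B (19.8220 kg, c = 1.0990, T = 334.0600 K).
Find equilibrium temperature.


num = 10588.1388
den = 31.7802
Tf = 333.1677 K

333.1677 K


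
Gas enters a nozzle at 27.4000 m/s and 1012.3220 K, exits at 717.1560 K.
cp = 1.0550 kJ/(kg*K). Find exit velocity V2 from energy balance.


dT = 295.1660 K
2*cp*1000*dT = 622800.2600
V1^2 = 750.7600
V2 = sqrt(623551.0200) = 789.6525 m/s

789.6525 m/s


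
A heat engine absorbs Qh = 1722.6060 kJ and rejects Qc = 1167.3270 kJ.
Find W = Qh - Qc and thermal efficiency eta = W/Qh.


W = 1722.6060 - 1167.3270 = 555.2790 kJ
eta = 555.2790 / 1722.6060 = 0.3223 = 32.2348%

W = 555.2790 kJ, eta = 32.2348%


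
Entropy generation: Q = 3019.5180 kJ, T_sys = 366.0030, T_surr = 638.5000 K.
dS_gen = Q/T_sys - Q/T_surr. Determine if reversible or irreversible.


dS_sys = 3019.5180/366.0030 = 8.2500 kJ/K
dS_surr = -3019.5180/638.5000 = -4.7291 kJ/K
dS_gen = 8.2500 - 4.7291 = 3.5209 kJ/K (irreversible)

dS_gen = 3.5209 kJ/K, irreversible


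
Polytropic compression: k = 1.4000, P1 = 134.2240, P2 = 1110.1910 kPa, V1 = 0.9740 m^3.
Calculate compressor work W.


(k-1)/k = 0.2857
(P2/P1)^exp = 1.8288
W = 3.5000 * 134.2240 * 0.9740 * (1.8288 - 1) = 379.2259 kJ

379.2259 kJ


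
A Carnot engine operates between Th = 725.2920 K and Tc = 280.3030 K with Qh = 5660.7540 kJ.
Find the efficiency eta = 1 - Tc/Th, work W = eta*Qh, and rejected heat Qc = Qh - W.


eta = 1 - 280.3030/725.2920 = 0.6135
W = 0.6135 * 5660.7540 = 3473.0471 kJ
Qc = 5660.7540 - 3473.0471 = 2187.7069 kJ

eta = 61.3531%, W = 3473.0471 kJ, Qc = 2187.7069 kJ


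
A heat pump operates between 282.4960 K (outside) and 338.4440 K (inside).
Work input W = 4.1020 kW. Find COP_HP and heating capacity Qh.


COP = 338.4440 / 55.9480 = 6.0493
Qh = 6.0493 * 4.1020 = 24.8141 kW

COP = 6.0493, Qh = 24.8141 kW


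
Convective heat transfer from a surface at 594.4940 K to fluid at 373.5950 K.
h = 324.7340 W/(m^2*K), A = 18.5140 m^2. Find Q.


dT = 220.8990 K
Q = 324.7340 * 18.5140 * 220.8990 = 1328072.4613 W

1328072.4613 W


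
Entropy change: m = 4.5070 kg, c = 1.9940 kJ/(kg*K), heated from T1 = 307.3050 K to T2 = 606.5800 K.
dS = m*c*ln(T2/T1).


T2/T1 = 1.9739
ln(T2/T1) = 0.6800
dS = 4.5070 * 1.9940 * 0.6800 = 6.1111 kJ/K

6.1111 kJ/K


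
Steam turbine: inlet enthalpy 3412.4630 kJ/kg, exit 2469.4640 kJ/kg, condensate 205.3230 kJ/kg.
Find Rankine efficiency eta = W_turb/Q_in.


W = 942.9990 kJ/kg
Q_in = 3207.1400 kJ/kg
eta = 0.2940 = 29.4031%

eta = 29.4031%


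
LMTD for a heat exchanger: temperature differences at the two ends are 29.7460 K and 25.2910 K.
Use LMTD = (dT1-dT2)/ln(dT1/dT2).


dT1/dT2 = 1.1761
ln(dT1/dT2) = 0.1622
LMTD = 4.4550 / 0.1622 = 27.4583 K

27.4583 K


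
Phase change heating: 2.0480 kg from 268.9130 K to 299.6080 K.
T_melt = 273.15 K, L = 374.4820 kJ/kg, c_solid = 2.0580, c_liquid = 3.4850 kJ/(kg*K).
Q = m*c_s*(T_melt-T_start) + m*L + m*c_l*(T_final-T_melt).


Q1 (sensible, solid) = 2.0480 * 2.0580 * 4.2370 = 17.8580 kJ
Q2 (latent) = 2.0480 * 374.4820 = 766.9391 kJ
Q3 (sensible, liquid) = 2.0480 * 3.4850 * 26.4580 = 188.8382 kJ
Q_total = 973.6353 kJ

973.6353 kJ


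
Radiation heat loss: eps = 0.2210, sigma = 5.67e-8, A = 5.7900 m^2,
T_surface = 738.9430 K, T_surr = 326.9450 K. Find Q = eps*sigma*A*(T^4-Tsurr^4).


T^4 = 2.9816e+11
Tsurr^4 = 1.1426e+10
Q = 0.2210 * 5.67e-8 * 5.7900 * 2.8673e+11 = 20803.0523 W

20803.0523 W


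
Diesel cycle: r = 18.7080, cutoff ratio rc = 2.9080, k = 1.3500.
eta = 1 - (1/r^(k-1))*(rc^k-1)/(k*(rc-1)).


r^(k-1) = 2.7875
rc^k = 4.2253
eta = 0.5508 = 55.0798%

55.0798%


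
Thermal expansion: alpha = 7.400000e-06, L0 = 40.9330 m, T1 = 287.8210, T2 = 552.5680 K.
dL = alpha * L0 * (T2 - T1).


dT = 264.7470 K
dL = 7.400000e-06 * 40.9330 * 264.7470 = 0.080193 m
L_final = 41.013193 m

dL = 0.080193 m


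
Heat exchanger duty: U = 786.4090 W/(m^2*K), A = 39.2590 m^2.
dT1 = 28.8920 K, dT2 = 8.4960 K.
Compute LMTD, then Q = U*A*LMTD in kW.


LMTD = 16.6638 K
Q = 786.4090 * 39.2590 * 16.6638 = 514472.5354 W = 514.4725 kW

514.4725 kW


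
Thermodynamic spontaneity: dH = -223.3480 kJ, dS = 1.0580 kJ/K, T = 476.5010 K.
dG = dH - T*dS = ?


T*dS = 476.5010 * 1.0580 = 504.1381 kJ
dG = -223.3480 - 504.1381 = -727.4861 kJ (spontaneous)

dG = -727.4861 kJ, spontaneous


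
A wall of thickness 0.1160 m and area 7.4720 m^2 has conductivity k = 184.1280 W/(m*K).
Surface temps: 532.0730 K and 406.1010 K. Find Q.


dT = 125.9720 K
Q = 184.1280 * 7.4720 * 125.9720 / 0.1160 = 1494076.1542 W

1494076.1542 W


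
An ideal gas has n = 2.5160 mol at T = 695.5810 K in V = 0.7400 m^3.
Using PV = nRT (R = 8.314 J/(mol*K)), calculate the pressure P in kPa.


P = nRT/V = 2.5160 * 8.314 * 695.5810 / 0.7400
= 14550.1801 / 0.7400 = 19662.4055 Pa = 19.6624 kPa

19.6624 kPa


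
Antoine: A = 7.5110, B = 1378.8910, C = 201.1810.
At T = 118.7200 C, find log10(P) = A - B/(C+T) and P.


C+T = 319.9010
B/(C+T) = 4.3104
log10(P) = 7.5110 - 4.3104 = 3.2006
P = 10^3.2006 = 1587.2016 mmHg

1587.2016 mmHg


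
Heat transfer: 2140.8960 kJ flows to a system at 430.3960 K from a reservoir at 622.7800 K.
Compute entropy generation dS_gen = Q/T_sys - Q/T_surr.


dS_sys = 2140.8960/430.3960 = 4.9742 kJ/K
dS_surr = -2140.8960/622.7800 = -3.4376 kJ/K
dS_gen = 4.9742 - 3.4376 = 1.5366 kJ/K (irreversible)

dS_gen = 1.5366 kJ/K, irreversible


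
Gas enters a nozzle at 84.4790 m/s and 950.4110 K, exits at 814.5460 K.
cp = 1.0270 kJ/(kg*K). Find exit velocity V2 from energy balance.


dT = 135.8650 K
2*cp*1000*dT = 279066.7100
V1^2 = 7136.7014
V2 = sqrt(286203.4114) = 534.9798 m/s

534.9798 m/s


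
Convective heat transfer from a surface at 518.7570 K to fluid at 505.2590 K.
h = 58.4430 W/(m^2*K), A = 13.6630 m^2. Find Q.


dT = 13.4980 K
Q = 58.4430 * 13.6630 * 13.4980 = 10778.2436 W

10778.2436 W


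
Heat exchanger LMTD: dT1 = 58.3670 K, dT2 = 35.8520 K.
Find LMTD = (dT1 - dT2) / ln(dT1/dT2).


dT1/dT2 = 1.6280
ln(dT1/dT2) = 0.4874
LMTD = 22.5150 / 0.4874 = 46.1987 K

46.1987 K


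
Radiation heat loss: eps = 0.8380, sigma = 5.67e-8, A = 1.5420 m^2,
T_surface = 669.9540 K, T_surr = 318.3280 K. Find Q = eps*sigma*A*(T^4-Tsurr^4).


T^4 = 2.0146e+11
Tsurr^4 = 1.0268e+10
Q = 0.8380 * 5.67e-8 * 1.5420 * 1.9119e+11 = 14007.8368 W

14007.8368 W


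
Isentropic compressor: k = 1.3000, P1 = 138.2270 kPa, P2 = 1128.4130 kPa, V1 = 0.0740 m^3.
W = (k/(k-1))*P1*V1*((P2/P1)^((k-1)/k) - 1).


(k-1)/k = 0.2308
(P2/P1)^exp = 1.6234
W = 4.3333 * 138.2270 * 0.0740 * (1.6234 - 1) = 27.6333 kJ

27.6333 kJ


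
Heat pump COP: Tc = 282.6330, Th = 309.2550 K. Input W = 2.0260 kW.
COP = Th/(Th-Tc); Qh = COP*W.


COP = 309.2550 / 26.6220 = 11.6165
Qh = 11.6165 * 2.0260 = 23.5351 kW

COP = 11.6165, Qh = 23.5351 kW


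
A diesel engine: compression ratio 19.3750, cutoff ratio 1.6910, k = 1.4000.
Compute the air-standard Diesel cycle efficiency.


r^(k-1) = 3.2726
rc^k = 2.0864
eta = 0.6568 = 65.6842%

65.6842%


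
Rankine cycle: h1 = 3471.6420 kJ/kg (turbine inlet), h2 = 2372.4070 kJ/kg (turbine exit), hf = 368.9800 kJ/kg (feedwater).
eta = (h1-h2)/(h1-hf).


W = 1099.2350 kJ/kg
Q_in = 3102.6620 kJ/kg
eta = 0.3543 = 35.4288%

eta = 35.4288%


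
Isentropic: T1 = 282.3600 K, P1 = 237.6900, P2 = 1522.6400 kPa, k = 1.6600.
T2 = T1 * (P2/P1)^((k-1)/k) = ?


(k-1)/k = 0.3976
(P2/P1)^exp = 2.0926
T2 = 282.3600 * 2.0926 = 590.8730 K

590.8730 K


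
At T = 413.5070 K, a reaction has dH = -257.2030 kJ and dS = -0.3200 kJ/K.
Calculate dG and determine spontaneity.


T*dS = 413.5070 * -0.3200 = -132.3222 kJ
dG = -257.2030 + 132.3222 = -124.8808 kJ (spontaneous)

dG = -124.8808 kJ, spontaneous


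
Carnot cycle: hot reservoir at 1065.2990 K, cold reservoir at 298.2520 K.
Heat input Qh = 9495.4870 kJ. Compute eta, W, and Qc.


eta = 1 - 298.2520/1065.2990 = 0.7200
W = 0.7200 * 9495.4870 = 6837.0334 kJ
Qc = 9495.4870 - 6837.0334 = 2658.4536 kJ

eta = 72.0030%, W = 6837.0334 kJ, Qc = 2658.4536 kJ


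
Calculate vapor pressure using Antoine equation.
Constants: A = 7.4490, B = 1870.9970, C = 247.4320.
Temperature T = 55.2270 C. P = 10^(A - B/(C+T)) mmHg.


C+T = 302.6590
B/(C+T) = 6.1819
log10(P) = 7.4490 - 6.1819 = 1.2671
P = 10^1.2671 = 18.4984 mmHg

18.4984 mmHg


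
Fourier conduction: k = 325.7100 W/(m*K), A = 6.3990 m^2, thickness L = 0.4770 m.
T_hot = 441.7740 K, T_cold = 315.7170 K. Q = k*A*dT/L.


dT = 126.0570 K
Q = 325.7100 * 6.3990 * 126.0570 / 0.4770 = 550797.2851 W

550797.2851 W


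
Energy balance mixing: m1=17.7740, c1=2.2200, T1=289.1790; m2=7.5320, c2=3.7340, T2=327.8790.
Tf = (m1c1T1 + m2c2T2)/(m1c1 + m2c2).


num = 20631.9350
den = 67.5828
Tf = 305.2840 K

305.2840 K


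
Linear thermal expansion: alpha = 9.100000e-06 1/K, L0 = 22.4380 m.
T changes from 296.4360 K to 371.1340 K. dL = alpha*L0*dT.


dT = 74.6980 K
dL = 9.100000e-06 * 22.4380 * 74.6980 = 0.015252 m
L_final = 22.453252 m

dL = 0.015252 m


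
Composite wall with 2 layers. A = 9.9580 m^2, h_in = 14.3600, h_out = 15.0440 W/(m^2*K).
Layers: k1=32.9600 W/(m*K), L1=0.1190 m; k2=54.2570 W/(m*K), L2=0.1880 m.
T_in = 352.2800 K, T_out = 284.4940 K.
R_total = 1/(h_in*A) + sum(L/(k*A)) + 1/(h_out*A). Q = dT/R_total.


R_conv_in = 1/(14.3600*9.9580) = 0.0070
R_1 = 0.1190/(32.9600*9.9580) = 0.0004
R_2 = 0.1880/(54.2570*9.9580) = 0.0003
R_conv_out = 1/(15.0440*9.9580) = 0.0067
R_total = 0.0144 K/W
Q = 67.7860 / 0.0144 = 4714.2719 W

R_total = 0.0144 K/W, Q = 4714.2719 W


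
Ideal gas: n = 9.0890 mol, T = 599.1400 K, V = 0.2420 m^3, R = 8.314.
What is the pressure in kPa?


P = nRT/V = 9.0890 * 8.314 * 599.1400 / 0.2420
= 45274.5809 / 0.2420 = 187085.0450 Pa = 187.0850 kPa

187.0850 kPa


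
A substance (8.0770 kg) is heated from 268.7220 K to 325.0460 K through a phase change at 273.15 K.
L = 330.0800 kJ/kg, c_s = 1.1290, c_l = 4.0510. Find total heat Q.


Q1 (sensible, solid) = 8.0770 * 1.1290 * 4.4280 = 40.3786 kJ
Q2 (latent) = 8.0770 * 330.0800 = 2666.0562 kJ
Q3 (sensible, liquid) = 8.0770 * 4.0510 * 51.8960 = 1698.0333 kJ
Q_total = 4404.4681 kJ

4404.4681 kJ


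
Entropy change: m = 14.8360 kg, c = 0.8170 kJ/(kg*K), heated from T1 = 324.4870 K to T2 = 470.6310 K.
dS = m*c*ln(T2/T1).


T2/T1 = 1.4504
ln(T2/T1) = 0.3718
dS = 14.8360 * 0.8170 * 0.3718 = 4.5069 kJ/K

4.5069 kJ/K


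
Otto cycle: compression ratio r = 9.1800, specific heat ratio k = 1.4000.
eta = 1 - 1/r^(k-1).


r^(k-1) = 2.4274
eta = 1 - 1/2.4274 = 0.5880 = 58.8033%

58.8033%


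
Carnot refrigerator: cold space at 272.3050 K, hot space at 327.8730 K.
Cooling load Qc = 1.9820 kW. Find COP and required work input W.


COP = 272.3050 / 55.5680 = 4.9004
W = 1.9820 / 4.9004 = 0.4045 kW

COP = 4.9004, W = 0.4045 kW


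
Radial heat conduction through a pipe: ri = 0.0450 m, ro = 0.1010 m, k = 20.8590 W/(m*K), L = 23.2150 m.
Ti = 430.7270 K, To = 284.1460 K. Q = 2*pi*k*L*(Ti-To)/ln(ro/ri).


dT = 146.5810 K
ln(ro/ri) = 0.8085
Q = 2*pi*20.8590*23.2150*146.5810 / 0.8085 = 551648.2480 W

551648.2480 W


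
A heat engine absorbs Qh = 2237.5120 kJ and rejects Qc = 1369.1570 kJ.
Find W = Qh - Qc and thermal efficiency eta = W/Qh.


W = 2237.5120 - 1369.1570 = 868.3550 kJ
eta = 868.3550 / 2237.5120 = 0.3881 = 38.8090%

W = 868.3550 kJ, eta = 38.8090%


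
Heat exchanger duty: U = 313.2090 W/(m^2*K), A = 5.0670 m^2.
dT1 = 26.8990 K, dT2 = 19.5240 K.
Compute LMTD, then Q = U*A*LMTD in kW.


LMTD = 23.0149 K
Q = 313.2090 * 5.0670 * 23.0149 = 36525.3309 W = 36.5253 kW

36.5253 kW


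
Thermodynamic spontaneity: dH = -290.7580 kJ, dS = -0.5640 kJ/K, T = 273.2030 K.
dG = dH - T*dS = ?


T*dS = 273.2030 * -0.5640 = -154.0865 kJ
dG = -290.7580 + 154.0865 = -136.6715 kJ (spontaneous)

dG = -136.6715 kJ, spontaneous


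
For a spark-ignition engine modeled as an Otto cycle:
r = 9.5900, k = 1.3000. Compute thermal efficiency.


r^(k-1) = 1.9704
eta = 1 - 1/1.9704 = 0.4925 = 49.2479%

49.2479%


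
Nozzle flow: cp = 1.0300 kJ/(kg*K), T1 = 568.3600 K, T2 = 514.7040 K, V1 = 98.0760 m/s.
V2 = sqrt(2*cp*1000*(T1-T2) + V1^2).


dT = 53.6560 K
2*cp*1000*dT = 110531.3600
V1^2 = 9618.9018
V2 = sqrt(120150.2618) = 346.6270 m/s

346.6270 m/s


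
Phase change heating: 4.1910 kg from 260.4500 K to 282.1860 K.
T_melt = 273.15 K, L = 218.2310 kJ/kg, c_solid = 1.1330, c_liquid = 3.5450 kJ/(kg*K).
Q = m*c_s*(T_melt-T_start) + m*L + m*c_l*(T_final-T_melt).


Q1 (sensible, solid) = 4.1910 * 1.1330 * 12.7000 = 60.3047 kJ
Q2 (latent) = 4.1910 * 218.2310 = 914.6061 kJ
Q3 (sensible, liquid) = 4.1910 * 3.5450 * 9.0360 = 134.2487 kJ
Q_total = 1109.1595 kJ

1109.1595 kJ


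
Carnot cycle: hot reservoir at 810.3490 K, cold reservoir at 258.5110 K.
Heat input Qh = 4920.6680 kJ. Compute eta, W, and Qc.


eta = 1 - 258.5110/810.3490 = 0.6810
W = 0.6810 * 4920.6680 = 3350.9162 kJ
Qc = 4920.6680 - 3350.9162 = 1569.7518 kJ

eta = 68.0988%, W = 3350.9162 kJ, Qc = 1569.7518 kJ


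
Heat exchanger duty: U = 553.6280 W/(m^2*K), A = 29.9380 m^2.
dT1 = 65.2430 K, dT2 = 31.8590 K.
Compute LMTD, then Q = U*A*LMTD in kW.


LMTD = 46.5737 K
Q = 553.6280 * 29.9380 * 46.5737 = 771937.0859 W = 771.9371 kW

771.9371 kW


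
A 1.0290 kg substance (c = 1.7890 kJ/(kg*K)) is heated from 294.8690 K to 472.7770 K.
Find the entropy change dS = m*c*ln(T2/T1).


T2/T1 = 1.6033
ln(T2/T1) = 0.4721
dS = 1.0290 * 1.7890 * 0.4721 = 0.8691 kJ/K

0.8691 kJ/K


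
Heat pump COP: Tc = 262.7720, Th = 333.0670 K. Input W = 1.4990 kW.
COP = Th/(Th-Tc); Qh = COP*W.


COP = 333.0670 / 70.2950 = 4.7381
Qh = 4.7381 * 1.4990 = 7.1025 kW

COP = 4.7381, Qh = 7.1025 kW


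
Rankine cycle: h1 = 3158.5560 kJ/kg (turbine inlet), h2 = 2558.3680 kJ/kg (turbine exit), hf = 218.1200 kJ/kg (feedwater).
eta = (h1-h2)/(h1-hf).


W = 600.1880 kJ/kg
Q_in = 2940.4360 kJ/kg
eta = 0.2041 = 20.4115%

eta = 20.4115%


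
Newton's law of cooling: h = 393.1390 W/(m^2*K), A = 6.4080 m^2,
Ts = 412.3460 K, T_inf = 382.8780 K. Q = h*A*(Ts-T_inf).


dT = 29.4680 K
Q = 393.1390 * 6.4080 * 29.4680 = 74236.8085 W

74236.8085 W


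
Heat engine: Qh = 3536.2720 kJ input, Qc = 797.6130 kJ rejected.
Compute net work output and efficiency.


W = 3536.2720 - 797.6130 = 2738.6590 kJ
eta = 2738.6590 / 3536.2720 = 0.7744 = 77.4448%

W = 2738.6590 kJ, eta = 77.4448%


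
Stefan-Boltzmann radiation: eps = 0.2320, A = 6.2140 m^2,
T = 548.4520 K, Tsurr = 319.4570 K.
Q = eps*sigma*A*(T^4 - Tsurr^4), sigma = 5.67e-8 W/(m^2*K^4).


T^4 = 9.0480e+10
Tsurr^4 = 1.0415e+10
Q = 0.2320 * 5.67e-8 * 6.2140 * 8.0066e+10 = 6544.6799 W

6544.6799 W


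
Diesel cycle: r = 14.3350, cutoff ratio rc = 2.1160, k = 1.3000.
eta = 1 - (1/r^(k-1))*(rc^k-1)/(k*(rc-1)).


r^(k-1) = 2.2229
rc^k = 2.6495
eta = 0.4885 = 48.8512%

48.8512%


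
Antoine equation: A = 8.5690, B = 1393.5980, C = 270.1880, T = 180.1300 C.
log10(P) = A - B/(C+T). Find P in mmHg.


C+T = 450.3180
B/(C+T) = 3.0947
log10(P) = 8.5690 - 3.0947 = 5.4743
P = 10^5.4743 = 298059.1613 mmHg

298059.1613 mmHg


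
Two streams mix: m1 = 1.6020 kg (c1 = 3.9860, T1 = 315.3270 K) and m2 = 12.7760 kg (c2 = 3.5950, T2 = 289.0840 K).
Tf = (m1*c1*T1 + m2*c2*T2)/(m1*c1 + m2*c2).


num = 15291.0904
den = 52.3153
Tf = 292.2872 K

292.2872 K


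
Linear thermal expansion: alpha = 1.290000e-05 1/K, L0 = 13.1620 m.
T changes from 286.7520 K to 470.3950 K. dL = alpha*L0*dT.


dT = 183.6430 K
dL = 1.290000e-05 * 13.1620 * 183.6430 = 0.031181 m
L_final = 13.193181 m

dL = 0.031181 m


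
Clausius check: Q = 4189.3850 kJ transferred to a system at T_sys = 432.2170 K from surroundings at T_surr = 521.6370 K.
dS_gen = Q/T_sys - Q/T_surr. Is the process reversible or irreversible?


dS_sys = 4189.3850/432.2170 = 9.6928 kJ/K
dS_surr = -4189.3850/521.6370 = -8.0312 kJ/K
dS_gen = 9.6928 - 8.0312 = 1.6616 kJ/K (irreversible)

dS_gen = 1.6616 kJ/K, irreversible


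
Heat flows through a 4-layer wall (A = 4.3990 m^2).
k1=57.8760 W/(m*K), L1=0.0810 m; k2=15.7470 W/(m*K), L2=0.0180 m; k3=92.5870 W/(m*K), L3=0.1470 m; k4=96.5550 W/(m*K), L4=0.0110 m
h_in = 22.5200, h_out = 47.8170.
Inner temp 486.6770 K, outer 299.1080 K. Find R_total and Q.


R_conv_in = 1/(22.5200*4.3990) = 0.0101
R_1 = 0.0810/(57.8760*4.3990) = 0.0003
R_2 = 0.0180/(15.7470*4.3990) = 0.0003
R_3 = 0.1470/(92.5870*4.3990) = 0.0004
R_4 = 0.0110/(96.5550*4.3990) = 2.5898e-05
R_conv_out = 1/(47.8170*4.3990) = 0.0048
R_total = 0.0158 K/W
Q = 187.5690 / 0.0158 = 11861.5443 W

R_total = 0.0158 K/W, Q = 11861.5443 W


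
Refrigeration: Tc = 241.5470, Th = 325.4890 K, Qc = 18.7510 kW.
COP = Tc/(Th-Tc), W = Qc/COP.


COP = 241.5470 / 83.9420 = 2.8775
W = 18.7510 / 2.8775 = 6.5163 kW

COP = 2.8775, W = 6.5163 kW


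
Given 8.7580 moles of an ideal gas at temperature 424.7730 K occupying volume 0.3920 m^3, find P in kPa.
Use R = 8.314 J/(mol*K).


P = nRT/V = 8.7580 * 8.314 * 424.7730 / 0.3920
= 30929.4263 / 0.3920 = 78901.5978 Pa = 78.9016 kPa

78.9016 kPa


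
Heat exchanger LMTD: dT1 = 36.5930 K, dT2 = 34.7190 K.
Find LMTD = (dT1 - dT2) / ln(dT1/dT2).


dT1/dT2 = 1.0540
ln(dT1/dT2) = 0.0526
LMTD = 1.8740 / 0.0526 = 35.6478 K

35.6478 K


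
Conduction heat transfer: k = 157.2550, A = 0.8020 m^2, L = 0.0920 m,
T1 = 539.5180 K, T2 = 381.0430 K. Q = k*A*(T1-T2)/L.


dT = 158.4750 K
Q = 157.2550 * 0.8020 * 158.4750 / 0.0920 = 217245.9877 W

217245.9877 W


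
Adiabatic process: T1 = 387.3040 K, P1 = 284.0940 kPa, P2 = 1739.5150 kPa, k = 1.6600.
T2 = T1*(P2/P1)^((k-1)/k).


(k-1)/k = 0.3976
(P2/P1)^exp = 2.0554
T2 = 387.3040 * 2.0554 = 796.0533 K

796.0533 K


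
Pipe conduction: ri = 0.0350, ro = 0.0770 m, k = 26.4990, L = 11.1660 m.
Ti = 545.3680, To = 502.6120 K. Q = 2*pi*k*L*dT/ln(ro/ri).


dT = 42.7560 K
ln(ro/ri) = 0.7885
Q = 2*pi*26.4990*11.1660*42.7560 / 0.7885 = 100815.1577 W

100815.1577 W


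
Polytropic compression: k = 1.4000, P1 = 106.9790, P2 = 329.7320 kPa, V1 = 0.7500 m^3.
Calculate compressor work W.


(k-1)/k = 0.2857
(P2/P1)^exp = 1.3794
W = 3.5000 * 106.9790 * 0.7500 * (1.3794 - 1) = 106.5295 kJ

106.5295 kJ


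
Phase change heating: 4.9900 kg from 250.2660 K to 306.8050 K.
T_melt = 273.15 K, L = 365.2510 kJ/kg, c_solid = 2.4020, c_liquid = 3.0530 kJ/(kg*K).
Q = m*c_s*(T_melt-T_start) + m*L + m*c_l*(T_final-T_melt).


Q1 (sensible, solid) = 4.9900 * 2.4020 * 22.8840 = 274.2872 kJ
Q2 (latent) = 4.9900 * 365.2510 = 1822.6025 kJ
Q3 (sensible, liquid) = 4.9900 * 3.0530 * 33.6550 = 512.7161 kJ
Q_total = 2609.6057 kJ

2609.6057 kJ


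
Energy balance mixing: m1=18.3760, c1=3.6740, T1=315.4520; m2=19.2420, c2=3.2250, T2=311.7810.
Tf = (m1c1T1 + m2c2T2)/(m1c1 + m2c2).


num = 40644.9549
den = 129.5689
Tf = 313.6938 K

313.6938 K


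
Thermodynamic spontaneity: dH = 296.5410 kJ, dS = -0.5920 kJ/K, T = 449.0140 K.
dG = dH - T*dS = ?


T*dS = 449.0140 * -0.5920 = -265.8163 kJ
dG = 296.5410 + 265.8163 = 562.3573 kJ (non-spontaneous)

dG = 562.3573 kJ, non-spontaneous


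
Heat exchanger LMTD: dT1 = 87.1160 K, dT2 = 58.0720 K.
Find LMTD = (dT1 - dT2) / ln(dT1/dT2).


dT1/dT2 = 1.5001
ln(dT1/dT2) = 0.4056
LMTD = 29.0440 / 0.4056 = 71.6151 K

71.6151 K


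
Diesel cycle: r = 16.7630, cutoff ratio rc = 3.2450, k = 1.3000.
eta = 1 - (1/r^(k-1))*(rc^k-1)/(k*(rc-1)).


r^(k-1) = 2.3297
rc^k = 4.6193
eta = 0.4677 = 46.7692%

46.7692%


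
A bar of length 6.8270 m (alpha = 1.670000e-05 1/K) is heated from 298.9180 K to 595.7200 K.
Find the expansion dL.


dT = 296.8020 K
dL = 1.670000e-05 * 6.8270 * 296.8020 = 0.033839 m
L_final = 6.860839 m

dL = 0.033839 m


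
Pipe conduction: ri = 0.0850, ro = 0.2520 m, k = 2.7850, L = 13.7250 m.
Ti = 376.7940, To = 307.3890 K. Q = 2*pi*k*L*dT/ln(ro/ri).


dT = 69.4050 K
ln(ro/ri) = 1.0868
Q = 2*pi*2.7850*13.7250*69.4050 / 1.0868 = 15337.9532 W

15337.9532 W


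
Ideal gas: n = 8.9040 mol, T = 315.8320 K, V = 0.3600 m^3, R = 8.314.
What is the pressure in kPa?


P = nRT/V = 8.9040 * 8.314 * 315.8320 / 0.3600
= 23380.3658 / 0.3600 = 64945.4606 Pa = 64.9455 kPa

64.9455 kPa


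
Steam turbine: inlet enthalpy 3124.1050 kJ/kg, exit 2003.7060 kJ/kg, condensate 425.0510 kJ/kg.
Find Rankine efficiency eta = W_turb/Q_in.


W = 1120.3990 kJ/kg
Q_in = 2699.0540 kJ/kg
eta = 0.4151 = 41.5108%

eta = 41.5108%


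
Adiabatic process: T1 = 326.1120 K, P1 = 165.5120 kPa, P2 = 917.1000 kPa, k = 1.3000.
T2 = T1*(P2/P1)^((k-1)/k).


(k-1)/k = 0.2308
(P2/P1)^exp = 1.4846
T2 = 326.1120 * 1.4846 = 484.1320 K

484.1320 K


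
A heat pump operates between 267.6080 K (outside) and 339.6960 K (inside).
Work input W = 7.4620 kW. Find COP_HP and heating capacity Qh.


COP = 339.6960 / 72.0880 = 4.7122
Qh = 4.7122 * 7.4620 = 35.1627 kW

COP = 4.7122, Qh = 35.1627 kW


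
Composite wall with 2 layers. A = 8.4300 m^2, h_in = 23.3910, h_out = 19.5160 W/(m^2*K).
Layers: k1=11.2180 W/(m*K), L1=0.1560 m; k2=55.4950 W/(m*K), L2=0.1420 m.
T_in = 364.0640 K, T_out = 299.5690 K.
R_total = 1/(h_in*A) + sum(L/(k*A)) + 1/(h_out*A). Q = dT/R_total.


R_conv_in = 1/(23.3910*8.4300) = 0.0051
R_1 = 0.1560/(11.2180*8.4300) = 0.0016
R_2 = 0.1420/(55.4950*8.4300) = 0.0003
R_conv_out = 1/(19.5160*8.4300) = 0.0061
R_total = 0.0131 K/W
Q = 64.4950 / 0.0131 = 4922.2348 W

R_total = 0.0131 K/W, Q = 4922.2348 W


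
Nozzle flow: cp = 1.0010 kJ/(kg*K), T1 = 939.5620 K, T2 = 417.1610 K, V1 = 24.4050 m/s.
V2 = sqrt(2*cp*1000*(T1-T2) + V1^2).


dT = 522.4010 K
2*cp*1000*dT = 1045846.8020
V1^2 = 595.6040
V2 = sqrt(1046442.4060) = 1022.9577 m/s

1022.9577 m/s


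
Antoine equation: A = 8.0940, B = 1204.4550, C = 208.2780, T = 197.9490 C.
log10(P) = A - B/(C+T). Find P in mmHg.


C+T = 406.2270
B/(C+T) = 2.9650
log10(P) = 8.0940 - 2.9650 = 5.1290
P = 10^5.1290 = 134592.1804 mmHg

134592.1804 mmHg


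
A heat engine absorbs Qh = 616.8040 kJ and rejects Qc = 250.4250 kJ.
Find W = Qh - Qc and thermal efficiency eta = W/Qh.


W = 616.8040 - 250.4250 = 366.3790 kJ
eta = 366.3790 / 616.8040 = 0.5940 = 59.3996%

W = 366.3790 kJ, eta = 59.3996%


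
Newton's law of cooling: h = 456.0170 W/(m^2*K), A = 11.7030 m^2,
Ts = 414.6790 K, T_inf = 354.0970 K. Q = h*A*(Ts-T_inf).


dT = 60.5820 K
Q = 456.0170 * 11.7030 * 60.5820 = 323312.0154 W

323312.0154 W


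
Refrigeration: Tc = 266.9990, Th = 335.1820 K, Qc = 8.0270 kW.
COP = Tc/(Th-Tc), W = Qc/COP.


COP = 266.9990 / 68.1830 = 3.9159
W = 8.0270 / 3.9159 = 2.0498 kW

COP = 3.9159, W = 2.0498 kW


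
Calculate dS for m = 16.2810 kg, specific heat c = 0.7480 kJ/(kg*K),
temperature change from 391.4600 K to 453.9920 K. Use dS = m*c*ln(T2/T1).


T2/T1 = 1.1597
ln(T2/T1) = 0.1482
dS = 16.2810 * 0.7480 * 0.1482 = 1.8048 kJ/K

1.8048 kJ/K


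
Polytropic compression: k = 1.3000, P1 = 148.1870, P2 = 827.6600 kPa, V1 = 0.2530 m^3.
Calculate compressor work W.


(k-1)/k = 0.2308
(P2/P1)^exp = 1.4873
W = 4.3333 * 148.1870 * 0.2530 * (1.4873 - 1) = 79.1655 kJ

79.1655 kJ


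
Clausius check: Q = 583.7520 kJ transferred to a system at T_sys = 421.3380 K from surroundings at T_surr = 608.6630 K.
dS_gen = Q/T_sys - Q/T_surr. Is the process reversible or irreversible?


dS_sys = 583.7520/421.3380 = 1.3855 kJ/K
dS_surr = -583.7520/608.6630 = -0.9591 kJ/K
dS_gen = 1.3855 - 0.9591 = 0.4264 kJ/K (irreversible)

dS_gen = 0.4264 kJ/K, irreversible


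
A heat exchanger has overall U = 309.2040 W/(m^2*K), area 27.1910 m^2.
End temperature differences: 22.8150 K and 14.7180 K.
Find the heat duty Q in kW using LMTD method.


LMTD = 18.4717 K
Q = 309.2040 * 27.1910 * 18.4717 = 155301.7695 W = 155.3018 kW

155.3018 kW


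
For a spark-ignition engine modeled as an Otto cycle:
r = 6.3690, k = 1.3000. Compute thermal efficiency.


r^(k-1) = 1.7427
eta = 1 - 1/1.7427 = 0.4262 = 42.6176%

42.6176%


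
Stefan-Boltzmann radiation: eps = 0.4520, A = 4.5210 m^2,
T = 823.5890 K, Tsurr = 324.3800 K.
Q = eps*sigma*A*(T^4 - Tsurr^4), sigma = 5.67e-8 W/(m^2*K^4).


T^4 = 4.6009e+11
Tsurr^4 = 1.1072e+10
Q = 0.4520 * 5.67e-8 * 4.5210 * 4.4902e+11 = 52025.8678 W

52025.8678 W


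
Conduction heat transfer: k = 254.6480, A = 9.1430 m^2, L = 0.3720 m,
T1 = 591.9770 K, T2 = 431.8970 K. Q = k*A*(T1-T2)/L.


dT = 160.0800 K
Q = 254.6480 * 9.1430 * 160.0800 / 0.3720 = 1001897.1128 W

1001897.1128 W


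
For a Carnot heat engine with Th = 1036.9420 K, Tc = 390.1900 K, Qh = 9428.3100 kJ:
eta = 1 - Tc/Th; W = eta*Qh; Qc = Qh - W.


eta = 1 - 390.1900/1036.9420 = 0.6237
W = 0.6237 * 9428.3100 = 5880.5395 kJ
Qc = 9428.3100 - 5880.5395 = 3547.7705 kJ

eta = 62.3711%, W = 5880.5395 kJ, Qc = 3547.7705 kJ


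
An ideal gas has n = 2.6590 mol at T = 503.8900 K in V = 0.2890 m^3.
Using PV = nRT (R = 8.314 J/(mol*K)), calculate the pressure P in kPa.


P = nRT/V = 2.6590 * 8.314 * 503.8900 / 0.2890
= 11139.4589 / 0.2890 = 38544.8406 Pa = 38.5448 kPa

38.5448 kPa


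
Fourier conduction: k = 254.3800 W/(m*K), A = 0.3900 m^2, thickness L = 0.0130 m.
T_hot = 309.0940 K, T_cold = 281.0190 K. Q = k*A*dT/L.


dT = 28.0750 K
Q = 254.3800 * 0.3900 * 28.0750 / 0.0130 = 214251.5550 W

214251.5550 W


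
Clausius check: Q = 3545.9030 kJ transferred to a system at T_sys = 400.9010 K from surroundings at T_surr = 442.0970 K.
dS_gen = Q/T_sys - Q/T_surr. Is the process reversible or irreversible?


dS_sys = 3545.9030/400.9010 = 8.8448 kJ/K
dS_surr = -3545.9030/442.0970 = -8.0206 kJ/K
dS_gen = 8.8448 - 8.0206 = 0.8242 kJ/K (irreversible)

dS_gen = 0.8242 kJ/K, irreversible


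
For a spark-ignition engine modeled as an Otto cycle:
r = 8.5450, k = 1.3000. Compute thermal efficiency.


r^(k-1) = 1.9033
eta = 1 - 1/1.9033 = 0.4746 = 47.4604%

47.4604%


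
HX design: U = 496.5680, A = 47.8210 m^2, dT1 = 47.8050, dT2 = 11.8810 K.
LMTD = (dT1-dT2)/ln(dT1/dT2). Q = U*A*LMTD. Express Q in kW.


LMTD = 25.8040 K
Q = 496.5680 * 47.8210 * 25.8040 = 612750.4490 W = 612.7504 kW

612.7504 kW


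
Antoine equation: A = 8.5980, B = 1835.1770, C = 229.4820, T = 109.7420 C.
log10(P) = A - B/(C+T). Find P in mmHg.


C+T = 339.2240
B/(C+T) = 5.4099
log10(P) = 8.5980 - 5.4099 = 3.1881
P = 10^3.1881 = 1541.9604 mmHg

1541.9604 mmHg


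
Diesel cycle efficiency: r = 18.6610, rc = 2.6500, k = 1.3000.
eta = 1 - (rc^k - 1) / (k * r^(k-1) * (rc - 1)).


r^(k-1) = 2.4059
rc^k = 3.5499
eta = 0.5059 = 50.5894%

50.5894%


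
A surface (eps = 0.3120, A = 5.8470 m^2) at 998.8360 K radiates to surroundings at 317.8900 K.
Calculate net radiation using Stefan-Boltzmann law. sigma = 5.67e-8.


T^4 = 9.9535e+11
Tsurr^4 = 1.0212e+10
Q = 0.3120 * 5.67e-8 * 5.8470 * 9.8514e+11 = 101898.7341 W

101898.7341 W


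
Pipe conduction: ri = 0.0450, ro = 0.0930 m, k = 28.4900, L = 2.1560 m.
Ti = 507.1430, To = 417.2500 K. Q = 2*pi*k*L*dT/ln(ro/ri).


dT = 89.8930 K
ln(ro/ri) = 0.7259
Q = 2*pi*28.4900*2.1560*89.8930 / 0.7259 = 47791.2087 W

47791.2087 W


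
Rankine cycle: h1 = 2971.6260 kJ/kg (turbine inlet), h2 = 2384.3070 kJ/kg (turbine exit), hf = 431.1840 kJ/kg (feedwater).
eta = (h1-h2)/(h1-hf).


W = 587.3190 kJ/kg
Q_in = 2540.4420 kJ/kg
eta = 0.2312 = 23.1188%

eta = 23.1188%


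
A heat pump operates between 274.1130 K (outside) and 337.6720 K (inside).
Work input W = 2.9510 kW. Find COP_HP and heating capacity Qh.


COP = 337.6720 / 63.5590 = 5.3127
Qh = 5.3127 * 2.9510 = 15.6779 kW

COP = 5.3127, Qh = 15.6779 kW


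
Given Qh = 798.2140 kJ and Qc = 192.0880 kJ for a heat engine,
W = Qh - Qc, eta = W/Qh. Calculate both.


W = 798.2140 - 192.0880 = 606.1260 kJ
eta = 606.1260 / 798.2140 = 0.7594 = 75.9353%

W = 606.1260 kJ, eta = 75.9353%


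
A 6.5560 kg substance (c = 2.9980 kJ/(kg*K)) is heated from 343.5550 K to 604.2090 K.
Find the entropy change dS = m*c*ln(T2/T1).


T2/T1 = 1.7587
ln(T2/T1) = 0.5646
dS = 6.5560 * 2.9980 * 0.5646 = 11.0966 kJ/K

11.0966 kJ/K


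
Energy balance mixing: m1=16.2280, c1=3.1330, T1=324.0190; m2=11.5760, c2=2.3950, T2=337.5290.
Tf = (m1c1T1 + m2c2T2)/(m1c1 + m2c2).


num = 25831.7085
den = 78.5668
Tf = 328.7864 K

328.7864 K


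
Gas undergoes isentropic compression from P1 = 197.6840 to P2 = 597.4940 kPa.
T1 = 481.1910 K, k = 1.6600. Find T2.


(k-1)/k = 0.3976
(P2/P1)^exp = 1.5523
T2 = 481.1910 * 1.5523 = 746.9728 K

746.9728 K


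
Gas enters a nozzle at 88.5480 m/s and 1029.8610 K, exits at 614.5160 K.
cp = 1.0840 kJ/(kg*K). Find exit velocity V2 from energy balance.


dT = 415.3450 K
2*cp*1000*dT = 900467.9600
V1^2 = 7840.7483
V2 = sqrt(908308.7083) = 953.0523 m/s

953.0523 m/s


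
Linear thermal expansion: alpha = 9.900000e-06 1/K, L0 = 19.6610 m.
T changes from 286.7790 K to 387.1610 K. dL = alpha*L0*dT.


dT = 100.3820 K
dL = 9.900000e-06 * 19.6610 * 100.3820 = 0.019539 m
L_final = 19.680539 m

dL = 0.019539 m


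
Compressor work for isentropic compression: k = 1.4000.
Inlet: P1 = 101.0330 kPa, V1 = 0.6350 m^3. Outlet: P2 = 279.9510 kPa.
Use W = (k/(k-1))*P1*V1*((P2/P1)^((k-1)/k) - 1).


(k-1)/k = 0.2857
(P2/P1)^exp = 1.3380
W = 3.5000 * 101.0330 * 0.6350 * (1.3380 - 1) = 75.9009 kJ

75.9009 kJ


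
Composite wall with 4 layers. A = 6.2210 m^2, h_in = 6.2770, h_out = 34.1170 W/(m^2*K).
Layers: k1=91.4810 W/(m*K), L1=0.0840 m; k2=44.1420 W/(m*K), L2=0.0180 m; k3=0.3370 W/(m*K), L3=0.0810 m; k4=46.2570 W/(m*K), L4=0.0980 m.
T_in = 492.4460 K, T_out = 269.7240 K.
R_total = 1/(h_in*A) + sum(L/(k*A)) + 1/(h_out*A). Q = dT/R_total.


R_conv_in = 1/(6.2770*6.2210) = 0.0256
R_1 = 0.0840/(91.4810*6.2210) = 0.0001
R_2 = 0.0180/(44.1420*6.2210) = 6.5548e-05
R_3 = 0.0810/(0.3370*6.2210) = 0.0386
R_4 = 0.0980/(46.2570*6.2210) = 0.0003
R_conv_out = 1/(34.1170*6.2210) = 0.0047
R_total = 0.0695 K/W
Q = 222.7220 / 0.0695 = 3204.1599 W

R_total = 0.0695 K/W, Q = 3204.1599 W


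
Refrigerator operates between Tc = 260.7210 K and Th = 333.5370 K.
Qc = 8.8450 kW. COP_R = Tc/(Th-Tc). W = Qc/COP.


COP = 260.7210 / 72.8160 = 3.5805
W = 8.8450 / 3.5805 = 2.4703 kW

COP = 3.5805, W = 2.4703 kW


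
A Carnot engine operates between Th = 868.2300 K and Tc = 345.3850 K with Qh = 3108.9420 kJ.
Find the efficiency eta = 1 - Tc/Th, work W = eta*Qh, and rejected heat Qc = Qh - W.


eta = 1 - 345.3850/868.2300 = 0.6022
W = 0.6022 * 3108.9420 = 1872.1938 kJ
Qc = 3108.9420 - 1872.1938 = 1236.7482 kJ

eta = 60.2196%, W = 1872.1938 kJ, Qc = 1236.7482 kJ


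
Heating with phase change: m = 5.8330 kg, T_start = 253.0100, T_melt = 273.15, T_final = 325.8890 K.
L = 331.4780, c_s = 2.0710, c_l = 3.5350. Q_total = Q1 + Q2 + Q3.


Q1 (sensible, solid) = 5.8330 * 2.0710 * 20.1400 = 243.2941 kJ
Q2 (latent) = 5.8330 * 331.4780 = 1933.5112 kJ
Q3 (sensible, liquid) = 5.8330 * 3.5350 * 52.7390 = 1087.4600 kJ
Q_total = 3264.2652 kJ

3264.2652 kJ


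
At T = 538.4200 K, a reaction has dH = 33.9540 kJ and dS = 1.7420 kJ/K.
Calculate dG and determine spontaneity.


T*dS = 538.4200 * 1.7420 = 937.9276 kJ
dG = 33.9540 - 937.9276 = -903.9736 kJ (spontaneous)

dG = -903.9736 kJ, spontaneous


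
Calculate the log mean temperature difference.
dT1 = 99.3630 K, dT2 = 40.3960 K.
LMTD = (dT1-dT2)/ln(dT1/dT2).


dT1/dT2 = 2.4597
ln(dT1/dT2) = 0.9000
LMTD = 58.9670 / 0.9000 = 65.5153 K

65.5153 K


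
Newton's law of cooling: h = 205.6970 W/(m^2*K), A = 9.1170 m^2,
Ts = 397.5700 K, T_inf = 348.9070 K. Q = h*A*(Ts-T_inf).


dT = 48.6630 K
Q = 205.6970 * 9.1170 * 48.6630 = 91259.6485 W

91259.6485 W


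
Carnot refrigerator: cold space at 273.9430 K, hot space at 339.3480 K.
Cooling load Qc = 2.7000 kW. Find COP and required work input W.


COP = 273.9430 / 65.4050 = 4.1884
W = 2.7000 / 4.1884 = 0.6446 kW

COP = 4.1884, W = 0.6446 kW


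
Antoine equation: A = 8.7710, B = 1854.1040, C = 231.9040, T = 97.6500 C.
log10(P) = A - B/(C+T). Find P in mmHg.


C+T = 329.5540
B/(C+T) = 5.6261
log10(P) = 8.7710 - 5.6261 = 3.1449
P = 10^3.1449 = 1396.0445 mmHg

1396.0445 mmHg


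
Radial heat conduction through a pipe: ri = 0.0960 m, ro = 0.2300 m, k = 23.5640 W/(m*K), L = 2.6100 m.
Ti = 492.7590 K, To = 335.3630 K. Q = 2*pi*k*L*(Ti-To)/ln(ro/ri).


dT = 157.3960 K
ln(ro/ri) = 0.8737
Q = 2*pi*23.5640*2.6100*157.3960 / 0.8737 = 69612.1869 W

69612.1869 W


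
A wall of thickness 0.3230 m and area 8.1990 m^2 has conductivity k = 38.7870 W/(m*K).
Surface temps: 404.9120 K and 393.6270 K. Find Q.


dT = 11.2850 K
Q = 38.7870 * 8.1990 * 11.2850 / 0.3230 = 11110.8201 W

11110.8201 W


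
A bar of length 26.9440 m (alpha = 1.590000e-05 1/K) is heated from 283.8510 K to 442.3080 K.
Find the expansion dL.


dT = 158.4570 K
dL = 1.590000e-05 * 26.9440 * 158.4570 = 0.067884 m
L_final = 27.011884 m

dL = 0.067884 m


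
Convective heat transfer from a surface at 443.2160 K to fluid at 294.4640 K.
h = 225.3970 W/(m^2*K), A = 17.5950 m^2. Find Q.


dT = 148.7520 K
Q = 225.3970 * 17.5950 * 148.7520 = 589929.6387 W

589929.6387 W


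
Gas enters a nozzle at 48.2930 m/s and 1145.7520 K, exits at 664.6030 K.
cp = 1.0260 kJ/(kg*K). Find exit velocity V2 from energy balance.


dT = 481.1490 K
2*cp*1000*dT = 987317.7480
V1^2 = 2332.2138
V2 = sqrt(989649.9618) = 994.8115 m/s

994.8115 m/s


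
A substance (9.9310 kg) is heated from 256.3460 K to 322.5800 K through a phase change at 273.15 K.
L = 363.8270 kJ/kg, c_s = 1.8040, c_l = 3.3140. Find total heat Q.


Q1 (sensible, solid) = 9.9310 * 1.8040 * 16.8040 = 301.0525 kJ
Q2 (latent) = 9.9310 * 363.8270 = 3613.1659 kJ
Q3 (sensible, liquid) = 9.9310 * 3.3140 * 49.4300 = 1626.8072 kJ
Q_total = 5541.0256 kJ

5541.0256 kJ


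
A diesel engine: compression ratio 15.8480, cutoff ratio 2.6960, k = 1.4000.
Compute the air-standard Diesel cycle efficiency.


r^(k-1) = 3.0199
rc^k = 4.0087
eta = 0.5804 = 58.0395%

58.0395%


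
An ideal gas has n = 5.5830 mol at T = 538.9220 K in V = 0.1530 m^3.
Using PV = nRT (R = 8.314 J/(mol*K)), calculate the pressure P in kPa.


P = nRT/V = 5.5830 * 8.314 * 538.9220 / 0.1530
= 25015.1759 / 0.1530 = 163497.8816 Pa = 163.4979 kPa

163.4979 kPa


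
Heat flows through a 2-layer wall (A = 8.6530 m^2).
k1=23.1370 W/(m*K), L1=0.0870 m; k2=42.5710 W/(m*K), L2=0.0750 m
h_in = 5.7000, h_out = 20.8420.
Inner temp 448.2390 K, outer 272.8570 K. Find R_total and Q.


R_conv_in = 1/(5.7000*8.6530) = 0.0203
R_1 = 0.0870/(23.1370*8.6530) = 0.0004
R_2 = 0.0750/(42.5710*8.6530) = 0.0002
R_conv_out = 1/(20.8420*8.6530) = 0.0055
R_total = 0.0265 K/W
Q = 175.3820 / 0.0265 = 6628.7080 W

R_total = 0.0265 K/W, Q = 6628.7080 W
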